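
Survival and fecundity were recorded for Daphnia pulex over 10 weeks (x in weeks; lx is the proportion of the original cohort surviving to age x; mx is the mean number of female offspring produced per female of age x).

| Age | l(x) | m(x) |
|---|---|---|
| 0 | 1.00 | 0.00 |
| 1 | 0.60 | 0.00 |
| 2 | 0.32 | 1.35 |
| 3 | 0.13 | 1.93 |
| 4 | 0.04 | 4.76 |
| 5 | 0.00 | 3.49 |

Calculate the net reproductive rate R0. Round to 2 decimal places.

lx·mx by age: 0, 0, 0.432, 0.2509, 0.1904, 0
R0 = Σ lx·mx = 0.8733 → 0.87

0.87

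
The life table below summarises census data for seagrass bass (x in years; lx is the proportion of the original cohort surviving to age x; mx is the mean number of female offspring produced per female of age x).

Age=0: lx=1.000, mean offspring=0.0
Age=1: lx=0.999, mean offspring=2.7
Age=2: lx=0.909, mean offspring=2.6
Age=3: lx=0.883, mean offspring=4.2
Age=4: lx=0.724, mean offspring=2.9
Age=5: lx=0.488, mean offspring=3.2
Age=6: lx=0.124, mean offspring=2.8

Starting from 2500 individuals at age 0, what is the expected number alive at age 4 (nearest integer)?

1810

Expected survivors = N0 · l_4 = 2500 × 0.724 = 1810 → 1810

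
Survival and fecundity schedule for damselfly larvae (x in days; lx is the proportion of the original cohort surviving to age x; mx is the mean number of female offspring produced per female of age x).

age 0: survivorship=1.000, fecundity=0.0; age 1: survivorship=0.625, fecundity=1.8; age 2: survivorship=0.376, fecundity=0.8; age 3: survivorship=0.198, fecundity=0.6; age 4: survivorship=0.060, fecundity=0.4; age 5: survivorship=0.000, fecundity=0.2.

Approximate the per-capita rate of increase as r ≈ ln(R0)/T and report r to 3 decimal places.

0.324

R0 = Σ lx·mx = 0 + 1.125 + 0.3008 + 0.1188 + 0.024 + 0 = 1.5686
Σ x·lx·mx = 2.179; T = 2.179/1.5686 = 1.38914…
r ≈ ln(R0)/T = ln(1.5686)/1.38914… = 0.32407… → 0.324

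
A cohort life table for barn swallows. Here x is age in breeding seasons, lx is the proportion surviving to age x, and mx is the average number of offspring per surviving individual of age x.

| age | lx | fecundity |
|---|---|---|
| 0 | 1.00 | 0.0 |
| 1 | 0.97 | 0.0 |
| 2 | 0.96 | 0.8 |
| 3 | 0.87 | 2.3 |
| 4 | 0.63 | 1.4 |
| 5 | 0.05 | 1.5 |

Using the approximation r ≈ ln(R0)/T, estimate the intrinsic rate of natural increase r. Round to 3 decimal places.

0.428

R0 = Σ lx·mx = 0 + 0 + 0.768 + 2.001 + 0.882 + 0.075 = 3.726
Σ x·lx·mx = 11.442; T = 11.442/3.726 = 3.07085…
r ≈ ln(R0)/T = ln(3.726)/3.07085… = 0.42833… → 0.428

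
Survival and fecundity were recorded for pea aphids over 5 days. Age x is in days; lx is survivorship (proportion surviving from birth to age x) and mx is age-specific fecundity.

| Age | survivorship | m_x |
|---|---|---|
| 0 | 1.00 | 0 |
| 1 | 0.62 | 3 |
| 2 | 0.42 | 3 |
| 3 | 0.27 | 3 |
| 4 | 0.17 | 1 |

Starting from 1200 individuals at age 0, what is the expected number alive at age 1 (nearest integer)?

Expected survivors = N0 · l_1 = 1200 × 0.62 = 744 → 744

744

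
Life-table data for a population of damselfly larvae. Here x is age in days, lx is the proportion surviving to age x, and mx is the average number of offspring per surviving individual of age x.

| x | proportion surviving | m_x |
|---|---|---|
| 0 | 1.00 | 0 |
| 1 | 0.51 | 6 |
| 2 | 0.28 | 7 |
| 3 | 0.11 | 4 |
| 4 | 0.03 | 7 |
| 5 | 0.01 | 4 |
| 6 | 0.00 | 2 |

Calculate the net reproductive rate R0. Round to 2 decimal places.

5.71

lx·mx by age: 0, 3.06, 1.96, 0.44, 0.21, 0.04, 0
R0 = Σ lx·mx = 5.71 → 5.71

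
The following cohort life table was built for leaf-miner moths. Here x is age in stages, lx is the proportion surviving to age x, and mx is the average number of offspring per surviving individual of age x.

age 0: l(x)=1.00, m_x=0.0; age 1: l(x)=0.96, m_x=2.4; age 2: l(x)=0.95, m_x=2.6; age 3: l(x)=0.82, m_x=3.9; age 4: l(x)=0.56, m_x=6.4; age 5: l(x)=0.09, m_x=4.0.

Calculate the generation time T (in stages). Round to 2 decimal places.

lx·mx: 0, 2.304, 2.47, 3.198, 3.584, 0.36 → R0 = 11.916
x·lx·mx: 0, 2.304, 4.94, 9.594, 14.336, 1.8 → Σ = 32.974
T = 32.974 / 11.916 = 2.767204… → 2.77

2.77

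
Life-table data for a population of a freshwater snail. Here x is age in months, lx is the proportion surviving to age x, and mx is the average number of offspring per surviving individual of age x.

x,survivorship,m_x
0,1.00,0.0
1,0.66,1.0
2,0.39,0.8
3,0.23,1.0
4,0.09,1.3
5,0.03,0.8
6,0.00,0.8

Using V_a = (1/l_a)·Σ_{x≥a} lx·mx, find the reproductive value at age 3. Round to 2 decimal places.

lx·mx for x ≥ 3: 0.23, 0.117, 0.024, 0 → sum = 0.371
V_3 = 0.371 / l_3 = 0.371 / 0.23 = 1.613043… → 1.61

1.61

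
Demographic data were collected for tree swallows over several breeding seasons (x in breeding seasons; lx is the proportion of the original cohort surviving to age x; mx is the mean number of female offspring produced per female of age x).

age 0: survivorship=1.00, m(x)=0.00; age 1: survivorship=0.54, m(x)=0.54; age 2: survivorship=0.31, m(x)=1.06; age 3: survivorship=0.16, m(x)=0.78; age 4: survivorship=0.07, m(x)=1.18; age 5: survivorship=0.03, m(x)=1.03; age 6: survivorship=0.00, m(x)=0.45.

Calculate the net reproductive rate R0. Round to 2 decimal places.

0.86

lx·mx by age: 0, 0.2916, 0.3286, 0.1248, 0.0826, 0.0309, 0
R0 = Σ lx·mx = 0.8585 → 0.86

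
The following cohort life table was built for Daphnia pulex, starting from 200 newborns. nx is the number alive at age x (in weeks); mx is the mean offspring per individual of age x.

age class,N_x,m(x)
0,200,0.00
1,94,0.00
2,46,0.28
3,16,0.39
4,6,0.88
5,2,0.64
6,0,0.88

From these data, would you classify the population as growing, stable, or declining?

declining

lx = nx/n0 = nx/200: 1, 0.47, 0.23, 0.08, 0.03, 0.01, 0
R0 = Σ lx·mx = 0 + 0 + 0.0644 + 0.0312 + 0.0264 + 0.0064 + 0 = 0.1284
R0 < 1, so the population is declining.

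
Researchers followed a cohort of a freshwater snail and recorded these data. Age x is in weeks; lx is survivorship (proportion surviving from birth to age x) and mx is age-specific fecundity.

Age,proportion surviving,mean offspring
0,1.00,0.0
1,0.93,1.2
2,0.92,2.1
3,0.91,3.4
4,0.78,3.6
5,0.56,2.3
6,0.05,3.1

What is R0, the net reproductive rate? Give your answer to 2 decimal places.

10.39

lx·mx by age: 0, 1.116, 1.932, 3.094, 2.808, 1.288, 0.155
R0 = Σ lx·mx = 10.393 → 10.39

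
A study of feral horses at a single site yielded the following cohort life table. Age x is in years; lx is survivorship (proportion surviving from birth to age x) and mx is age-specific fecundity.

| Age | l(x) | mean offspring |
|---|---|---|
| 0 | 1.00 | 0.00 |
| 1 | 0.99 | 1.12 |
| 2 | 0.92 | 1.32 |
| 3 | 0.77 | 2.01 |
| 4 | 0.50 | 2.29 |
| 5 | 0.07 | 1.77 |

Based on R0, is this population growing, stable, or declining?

growing

R0 = Σ lx·mx = 0 + 1.1088 + 1.2144 + 1.5477 + 1.145 + 0.1239 = 5.1398
R0 > 1, so the population is growing.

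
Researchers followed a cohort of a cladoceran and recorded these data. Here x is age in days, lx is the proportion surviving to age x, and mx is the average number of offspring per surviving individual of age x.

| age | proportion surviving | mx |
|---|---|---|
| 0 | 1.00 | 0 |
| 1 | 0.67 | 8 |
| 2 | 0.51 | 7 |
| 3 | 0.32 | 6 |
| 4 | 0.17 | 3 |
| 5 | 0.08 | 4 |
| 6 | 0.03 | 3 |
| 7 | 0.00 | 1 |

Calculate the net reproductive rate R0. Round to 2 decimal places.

11.77

lx·mx by age: 0, 5.36, 3.57, 1.92, 0.51, 0.32, 0.09, 0
R0 = Σ lx·mx = 11.77 → 11.77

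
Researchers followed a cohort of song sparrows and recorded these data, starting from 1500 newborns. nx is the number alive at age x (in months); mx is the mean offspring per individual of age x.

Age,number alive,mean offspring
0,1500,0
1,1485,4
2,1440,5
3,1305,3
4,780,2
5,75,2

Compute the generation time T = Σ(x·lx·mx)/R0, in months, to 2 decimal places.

lx = nx/n0 = nx/1500: 1, 0.99, 0.96, 0.87, 0.52, 0.05
lx·mx: 0, 3.96, 4.8, 2.61, 1.04, 0.1 → R0 = 12.51
x·lx·mx: 0, 3.96, 9.6, 7.83, 4.16, 0.5 → Σ = 26.05
T = 26.05 / 12.51 = 2.082334… → 2.08

2.08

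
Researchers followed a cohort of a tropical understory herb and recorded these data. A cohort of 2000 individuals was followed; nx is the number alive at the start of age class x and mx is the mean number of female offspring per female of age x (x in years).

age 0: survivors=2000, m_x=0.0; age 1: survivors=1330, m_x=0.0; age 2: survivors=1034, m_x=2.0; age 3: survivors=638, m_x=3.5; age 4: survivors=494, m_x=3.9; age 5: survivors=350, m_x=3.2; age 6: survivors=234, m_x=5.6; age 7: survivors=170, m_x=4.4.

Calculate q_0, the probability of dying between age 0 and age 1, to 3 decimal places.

lx = nx/n0 = nx/2000: 1, 0.665, 0.517, 0.319, 0.247, 0.175, 0.117, 0.085
q_0 = (l_0 − l_1) / l_0 = (1 − 0.665) / 1
     = 0.335 / 1 = 0.335 → 0.335

0.335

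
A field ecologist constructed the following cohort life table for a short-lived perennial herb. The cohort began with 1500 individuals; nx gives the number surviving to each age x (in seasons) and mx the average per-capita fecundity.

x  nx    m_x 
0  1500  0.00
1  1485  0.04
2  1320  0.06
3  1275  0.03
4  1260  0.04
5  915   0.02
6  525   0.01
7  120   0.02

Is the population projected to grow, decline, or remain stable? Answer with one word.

declining

lx = nx/n0 = nx/1500: 1, 0.99, 0.88, 0.85, 0.84, 0.61, 0.35, 0.08
R0 = Σ lx·mx = 0 + 0.0396 + 0.0528 + 0.0255 + 0.0336 + 0.0122 + 0.0035 + 0.0016 = 0.1688
R0 < 1, so the population is declining.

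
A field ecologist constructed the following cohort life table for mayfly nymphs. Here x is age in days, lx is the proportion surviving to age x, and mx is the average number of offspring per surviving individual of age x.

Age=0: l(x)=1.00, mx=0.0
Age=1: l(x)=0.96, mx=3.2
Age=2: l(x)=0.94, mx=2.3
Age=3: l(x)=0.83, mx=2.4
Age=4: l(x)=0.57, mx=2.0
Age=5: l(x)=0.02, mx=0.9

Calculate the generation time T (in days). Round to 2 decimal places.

lx·mx: 0, 3.072, 2.162, 1.992, 1.14, 0.018 → R0 = 8.384
x·lx·mx: 0, 3.072, 4.324, 5.976, 4.56, 0.09 → Σ = 18.022
T = 18.022 / 8.384 = 2.149571… → 2.15

2.15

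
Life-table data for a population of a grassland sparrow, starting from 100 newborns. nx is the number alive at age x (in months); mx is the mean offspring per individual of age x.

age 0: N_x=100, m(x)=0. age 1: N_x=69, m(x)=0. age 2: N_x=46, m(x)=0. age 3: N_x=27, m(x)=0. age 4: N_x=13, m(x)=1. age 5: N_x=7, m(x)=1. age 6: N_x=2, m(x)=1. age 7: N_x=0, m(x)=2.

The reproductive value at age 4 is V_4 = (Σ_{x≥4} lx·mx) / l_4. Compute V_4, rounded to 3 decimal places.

lx = nx/n0 = nx/100: 1, 0.69, 0.46, 0.27, 0.13, 0.07, 0.02, 0
lx·mx for x ≥ 4: 0.13, 0.07, 0.02, 0 → sum = 0.22
V_4 = 0.22 / l_4 = 0.22 / 0.13 = 1.692308… → 1.692

1.692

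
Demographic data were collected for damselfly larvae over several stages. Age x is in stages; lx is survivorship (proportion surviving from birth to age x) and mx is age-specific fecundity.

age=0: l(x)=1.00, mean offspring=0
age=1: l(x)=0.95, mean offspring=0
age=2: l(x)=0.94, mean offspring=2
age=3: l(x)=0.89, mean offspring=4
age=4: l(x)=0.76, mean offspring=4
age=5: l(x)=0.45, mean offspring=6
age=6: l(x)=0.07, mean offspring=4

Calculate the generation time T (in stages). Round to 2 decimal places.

3.65

lx·mx: 0, 0, 1.88, 3.56, 3.04, 2.7, 0.28 → R0 = 11.46
x·lx·mx: 0, 0, 3.76, 10.68, 12.16, 13.5, 1.68 → Σ = 41.78
T = 41.78 / 11.46 = 3.645724… → 3.65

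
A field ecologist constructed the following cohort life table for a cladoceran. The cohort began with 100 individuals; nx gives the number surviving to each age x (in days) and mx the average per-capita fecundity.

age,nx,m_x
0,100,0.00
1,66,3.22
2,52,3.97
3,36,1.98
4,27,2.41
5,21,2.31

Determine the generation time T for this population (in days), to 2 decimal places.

2.22

lx = nx/n0 = nx/100: 1, 0.66, 0.52, 0.36, 0.27, 0.21
lx·mx: 0, 2.1252, 2.0644, 0.7128, 0.6507, 0.4851 → R0 = 6.0382
x·lx·mx: 0, 2.1252, 4.1288, 2.1384, 2.6028, 2.4255 → Σ = 13.4207
T = 13.4207 / 6.0382 = 2.222633… → 2.22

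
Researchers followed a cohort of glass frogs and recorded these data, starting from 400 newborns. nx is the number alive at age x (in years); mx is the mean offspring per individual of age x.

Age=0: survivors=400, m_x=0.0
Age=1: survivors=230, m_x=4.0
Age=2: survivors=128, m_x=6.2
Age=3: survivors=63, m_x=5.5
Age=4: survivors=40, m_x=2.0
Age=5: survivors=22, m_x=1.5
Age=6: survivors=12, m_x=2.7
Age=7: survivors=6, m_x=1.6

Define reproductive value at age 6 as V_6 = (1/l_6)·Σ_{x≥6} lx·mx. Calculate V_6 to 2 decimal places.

3.50

lx = nx/n0 = nx/400: 1, 0.575, 0.32, 0.1575, 0.1, 0.055, 0.03, 0.015
lx·mx for x ≥ 6: 0.081, 0.024 → sum = 0.105
V_6 = 0.105 / l_6 = 0.105 / 0.03 = 3.5 → 3.50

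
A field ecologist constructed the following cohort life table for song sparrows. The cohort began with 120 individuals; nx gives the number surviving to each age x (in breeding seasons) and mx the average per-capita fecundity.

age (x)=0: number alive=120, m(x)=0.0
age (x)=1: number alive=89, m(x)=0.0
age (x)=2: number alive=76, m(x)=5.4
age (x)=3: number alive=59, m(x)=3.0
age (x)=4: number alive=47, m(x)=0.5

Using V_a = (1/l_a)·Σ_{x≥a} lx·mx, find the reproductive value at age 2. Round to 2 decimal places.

8.04

lx = nx/n0 = nx/120: 1, 0.74167…, 0.63333…, 0.49167…, 0.39167…
lx·mx for x ≥ 2: 3.42…, 1.475…, 0.195833… → sum = 5.090833…
V_2 = 5.090833… / l_2 = 5.090833… / 0.633333… = 8.038158… → 8.04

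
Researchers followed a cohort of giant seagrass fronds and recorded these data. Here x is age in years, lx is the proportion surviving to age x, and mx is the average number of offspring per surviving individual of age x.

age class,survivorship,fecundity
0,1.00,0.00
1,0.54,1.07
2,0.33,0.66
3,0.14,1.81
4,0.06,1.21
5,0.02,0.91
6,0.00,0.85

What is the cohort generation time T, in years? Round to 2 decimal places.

1.89

lx·mx: 0, 0.5778, 0.2178, 0.2534, 0.0726, 0.0182, 0 → R0 = 1.1398
x·lx·mx: 0, 0.5778, 0.4356, 0.7602, 0.2904, 0.091, 0 → Σ = 2.155
T = 2.155 / 1.1398 = 1.890683… → 1.89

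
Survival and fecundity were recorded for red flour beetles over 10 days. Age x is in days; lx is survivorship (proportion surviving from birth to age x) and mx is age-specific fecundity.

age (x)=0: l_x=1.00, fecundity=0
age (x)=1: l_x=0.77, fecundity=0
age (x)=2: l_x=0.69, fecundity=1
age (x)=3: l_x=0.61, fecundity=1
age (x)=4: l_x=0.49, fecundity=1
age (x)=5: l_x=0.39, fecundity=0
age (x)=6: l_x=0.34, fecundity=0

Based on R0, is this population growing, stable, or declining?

R0 = Σ lx·mx = 0 + 0 + 0.69 + 0.61 + 0.49 + 0 + 0 = 1.79
R0 > 1, so the population is growing.

growing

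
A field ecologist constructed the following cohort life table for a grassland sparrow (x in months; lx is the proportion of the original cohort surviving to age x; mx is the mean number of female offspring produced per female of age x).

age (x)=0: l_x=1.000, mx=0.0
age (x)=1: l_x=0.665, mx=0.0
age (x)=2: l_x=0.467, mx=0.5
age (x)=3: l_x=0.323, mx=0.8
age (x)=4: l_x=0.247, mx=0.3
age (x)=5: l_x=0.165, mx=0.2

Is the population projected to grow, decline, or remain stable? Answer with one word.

R0 = Σ lx·mx = 0 + 0 + 0.2335 + 0.2584 + 0.0741 + 0.033 = 0.599
R0 < 1, so the population is declining.

declining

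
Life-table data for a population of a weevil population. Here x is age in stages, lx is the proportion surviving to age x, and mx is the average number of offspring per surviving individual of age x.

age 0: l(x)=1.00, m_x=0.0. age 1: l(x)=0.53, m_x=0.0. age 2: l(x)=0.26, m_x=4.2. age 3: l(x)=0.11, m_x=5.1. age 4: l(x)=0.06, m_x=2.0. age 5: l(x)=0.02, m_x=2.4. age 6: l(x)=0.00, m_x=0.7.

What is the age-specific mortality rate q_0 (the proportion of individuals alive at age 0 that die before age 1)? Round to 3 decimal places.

q_0 = (l_0 − l_1) / l_0 = (1 − 0.53) / 1
     = 0.47 / 1 = 0.47 → 0.470

0.470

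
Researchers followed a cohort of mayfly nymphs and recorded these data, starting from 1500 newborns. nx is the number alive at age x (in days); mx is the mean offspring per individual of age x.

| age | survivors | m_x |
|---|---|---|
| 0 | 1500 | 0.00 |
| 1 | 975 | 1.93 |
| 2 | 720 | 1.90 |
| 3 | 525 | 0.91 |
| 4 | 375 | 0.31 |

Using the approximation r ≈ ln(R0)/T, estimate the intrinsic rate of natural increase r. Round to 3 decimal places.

0.555

lx = nx/n0 = nx/1500: 1, 0.65, 0.48, 0.35, 0.25
R0 = Σ lx·mx = 0 + 1.2545 + 0.912 + 0.3185 + 0.0775 = 2.5625
Σ x·lx·mx = 4.344; T = 4.344/2.5625 = 1.69522…
r ≈ ln(R0)/T = ln(2.5625)/1.69522… = 0.55508… → 0.555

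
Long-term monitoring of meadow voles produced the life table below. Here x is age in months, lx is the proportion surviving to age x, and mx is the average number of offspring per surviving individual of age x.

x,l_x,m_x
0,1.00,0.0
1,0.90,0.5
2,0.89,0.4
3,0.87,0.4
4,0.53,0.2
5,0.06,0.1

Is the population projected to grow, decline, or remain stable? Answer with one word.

growing

R0 = Σ lx·mx = 0 + 0.45 + 0.356 + 0.348 + 0.106 + 0.006 = 1.266
R0 > 1, so the population is growing.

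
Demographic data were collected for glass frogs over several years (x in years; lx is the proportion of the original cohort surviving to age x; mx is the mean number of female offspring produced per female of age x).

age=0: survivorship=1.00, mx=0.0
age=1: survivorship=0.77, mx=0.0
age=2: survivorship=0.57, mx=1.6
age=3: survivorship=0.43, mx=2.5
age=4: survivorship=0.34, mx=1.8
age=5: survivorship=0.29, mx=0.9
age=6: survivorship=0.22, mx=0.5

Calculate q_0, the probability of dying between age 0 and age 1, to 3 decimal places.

q_0 = (l_0 − l_1) / l_0 = (1 − 0.77) / 1
     = 0.23 / 1 = 0.23 → 0.230

0.230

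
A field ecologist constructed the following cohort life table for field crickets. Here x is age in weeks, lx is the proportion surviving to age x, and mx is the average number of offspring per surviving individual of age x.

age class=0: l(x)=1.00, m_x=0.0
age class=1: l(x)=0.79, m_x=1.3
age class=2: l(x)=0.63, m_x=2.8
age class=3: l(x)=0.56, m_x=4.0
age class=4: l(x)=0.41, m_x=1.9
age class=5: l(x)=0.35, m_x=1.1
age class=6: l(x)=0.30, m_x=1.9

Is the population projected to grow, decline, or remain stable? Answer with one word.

growing

R0 = Σ lx·mx = 0 + 1.027 + 1.764 + 2.24 + 0.779 + 0.385 + 0.57 = 6.765
R0 > 1, so the population is growing.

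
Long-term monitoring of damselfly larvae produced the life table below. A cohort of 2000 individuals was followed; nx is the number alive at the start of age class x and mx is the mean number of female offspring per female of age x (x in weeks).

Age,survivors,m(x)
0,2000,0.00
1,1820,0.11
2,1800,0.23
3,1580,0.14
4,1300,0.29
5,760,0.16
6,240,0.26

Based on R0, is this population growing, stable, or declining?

lx = nx/n0 = nx/2000: 1, 0.91, 0.9, 0.79, 0.65, 0.38, 0.12
R0 = Σ lx·mx = 0 + 0.1001 + 0.207 + 0.1106 + 0.1885 + 0.0608 + 0.0312 = 0.6982
R0 < 1, so the population is declining.

declining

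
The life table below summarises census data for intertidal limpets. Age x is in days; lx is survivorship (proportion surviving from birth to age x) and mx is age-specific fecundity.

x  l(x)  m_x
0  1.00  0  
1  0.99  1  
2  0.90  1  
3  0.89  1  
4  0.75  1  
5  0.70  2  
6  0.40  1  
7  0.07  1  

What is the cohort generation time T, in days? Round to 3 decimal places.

3.398

lx·mx: 0, 0.99, 0.9, 0.89, 0.75, 1.4, 0.4, 0.07 → R0 = 5.4
x·lx·mx: 0, 0.99, 1.8, 2.67, 3, 7, 2.4, 0.49 → Σ = 18.35
T = 18.35 / 5.4 = 3.398148… → 3.398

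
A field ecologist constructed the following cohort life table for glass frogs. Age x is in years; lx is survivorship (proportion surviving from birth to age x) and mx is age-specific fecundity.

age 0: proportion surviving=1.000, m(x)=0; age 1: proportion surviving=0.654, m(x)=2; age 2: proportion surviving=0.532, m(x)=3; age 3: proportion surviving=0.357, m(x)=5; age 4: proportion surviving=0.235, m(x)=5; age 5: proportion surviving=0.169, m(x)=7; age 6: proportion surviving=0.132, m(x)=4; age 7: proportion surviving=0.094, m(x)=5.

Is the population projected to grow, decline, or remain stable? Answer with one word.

R0 = Σ lx·mx = 0 + 1.308 + 1.596 + 1.785 + 1.175 + 1.183 + 0.528 + 0.47 = 8.045
R0 > 1, so the population is growing.

growing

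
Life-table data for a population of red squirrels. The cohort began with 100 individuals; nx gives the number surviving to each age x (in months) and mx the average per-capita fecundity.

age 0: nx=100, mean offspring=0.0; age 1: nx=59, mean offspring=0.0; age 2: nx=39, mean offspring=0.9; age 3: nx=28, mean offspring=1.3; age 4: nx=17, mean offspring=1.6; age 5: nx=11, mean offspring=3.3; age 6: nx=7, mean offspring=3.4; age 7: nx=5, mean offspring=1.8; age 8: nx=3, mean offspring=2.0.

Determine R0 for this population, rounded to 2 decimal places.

1.74

lx = nx/n0 = nx/100: 1, 0.59, 0.39, 0.28, 0.17, 0.11, 0.07, 0.05, 0.03
lx·mx by age: 0, 0, 0.351, 0.364, 0.272, 0.363, 0.238, 0.09, 0.06
R0 = Σ lx·mx = 1.738 → 1.74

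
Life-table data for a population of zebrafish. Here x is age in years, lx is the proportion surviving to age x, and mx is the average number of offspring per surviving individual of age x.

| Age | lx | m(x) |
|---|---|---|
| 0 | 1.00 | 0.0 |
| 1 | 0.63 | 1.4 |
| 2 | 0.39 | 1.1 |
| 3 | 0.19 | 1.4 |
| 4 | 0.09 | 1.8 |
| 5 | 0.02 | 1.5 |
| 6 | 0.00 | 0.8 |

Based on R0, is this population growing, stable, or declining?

R0 = Σ lx·mx = 0 + 0.882 + 0.429 + 0.266 + 0.162 + 0.03 + 0 = 1.769
R0 > 1, so the population is growing.

growing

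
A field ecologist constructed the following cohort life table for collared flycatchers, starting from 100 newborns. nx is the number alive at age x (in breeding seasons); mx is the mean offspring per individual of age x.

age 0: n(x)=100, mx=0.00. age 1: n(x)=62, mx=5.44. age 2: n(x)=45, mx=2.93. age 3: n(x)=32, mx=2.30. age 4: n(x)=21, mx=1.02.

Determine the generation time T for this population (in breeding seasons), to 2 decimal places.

lx = nx/n0 = nx/100: 1, 0.62, 0.45, 0.32, 0.21
lx·mx: 0, 3.3728, 1.3185, 0.736, 0.2142 → R0 = 5.6415
x·lx·mx: 0, 3.3728, 2.637, 2.208, 0.8568 → Σ = 9.0746
T = 9.0746 / 5.6415 = 1.608544… → 1.61

1.61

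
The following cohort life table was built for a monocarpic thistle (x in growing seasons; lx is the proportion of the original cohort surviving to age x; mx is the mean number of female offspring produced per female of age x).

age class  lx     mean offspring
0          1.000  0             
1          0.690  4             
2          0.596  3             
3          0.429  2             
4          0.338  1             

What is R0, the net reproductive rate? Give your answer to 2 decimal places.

5.74

lx·mx by age: 0, 2.76, 1.788, 0.858, 0.338
R0 = Σ lx·mx = 5.744 → 5.74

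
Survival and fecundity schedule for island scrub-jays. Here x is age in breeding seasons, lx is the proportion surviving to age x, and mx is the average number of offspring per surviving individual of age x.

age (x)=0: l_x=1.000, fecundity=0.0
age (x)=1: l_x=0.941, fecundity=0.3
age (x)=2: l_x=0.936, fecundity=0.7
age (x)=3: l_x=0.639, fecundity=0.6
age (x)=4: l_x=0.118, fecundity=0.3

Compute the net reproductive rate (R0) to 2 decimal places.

lx·mx by age: 0, 0.2823, 0.6552, 0.3834, 0.0354
R0 = Σ lx·mx = 1.3563 → 1.36

1.36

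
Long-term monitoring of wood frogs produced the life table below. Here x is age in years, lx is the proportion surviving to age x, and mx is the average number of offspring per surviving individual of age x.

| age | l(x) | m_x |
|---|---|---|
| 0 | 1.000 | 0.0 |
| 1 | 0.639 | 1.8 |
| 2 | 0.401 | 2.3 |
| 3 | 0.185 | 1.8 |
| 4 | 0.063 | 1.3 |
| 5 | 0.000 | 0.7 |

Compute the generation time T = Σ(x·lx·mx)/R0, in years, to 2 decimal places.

1.74

lx·mx: 0, 1.1502, 0.9223, 0.333, 0.0819, 0 → R0 = 2.4874
x·lx·mx: 0, 1.1502, 1.8446, 0.999, 0.3276, 0 → Σ = 4.3214
T = 4.3214 / 2.4874 = 1.737316… → 1.74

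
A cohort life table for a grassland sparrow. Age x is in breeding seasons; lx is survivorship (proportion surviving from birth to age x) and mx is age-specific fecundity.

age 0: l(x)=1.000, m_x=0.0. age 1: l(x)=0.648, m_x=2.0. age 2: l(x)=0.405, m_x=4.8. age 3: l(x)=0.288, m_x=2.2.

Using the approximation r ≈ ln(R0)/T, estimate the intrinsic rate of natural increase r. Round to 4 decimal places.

0.7404

R0 = Σ lx·mx = 0 + 1.296 + 1.944 + 0.6336 = 3.8736
Σ x·lx·mx = 7.0848; T = 7.0848/3.8736 = 1.829…
r ≈ ln(R0)/T = ln(3.8736)/1.829… = 0.740398… → 0.7404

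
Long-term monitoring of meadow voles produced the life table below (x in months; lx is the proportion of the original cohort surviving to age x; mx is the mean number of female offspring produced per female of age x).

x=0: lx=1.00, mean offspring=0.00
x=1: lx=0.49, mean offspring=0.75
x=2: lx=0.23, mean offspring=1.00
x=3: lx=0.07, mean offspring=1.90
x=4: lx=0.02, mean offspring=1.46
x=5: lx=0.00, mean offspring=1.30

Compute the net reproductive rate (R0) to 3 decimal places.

0.760

lx·mx by age: 0, 0.3675, 0.23, 0.133, 0.0292, 0
R0 = Σ lx·mx = 0.7597 → 0.760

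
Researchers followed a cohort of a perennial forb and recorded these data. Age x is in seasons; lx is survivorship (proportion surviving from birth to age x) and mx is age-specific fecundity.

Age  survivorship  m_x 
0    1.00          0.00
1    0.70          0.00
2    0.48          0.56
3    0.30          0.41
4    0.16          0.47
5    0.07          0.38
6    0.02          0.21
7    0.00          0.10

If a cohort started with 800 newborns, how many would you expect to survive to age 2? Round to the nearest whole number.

384

Expected survivors = N0 · l_2 = 800 × 0.48 = 384 → 384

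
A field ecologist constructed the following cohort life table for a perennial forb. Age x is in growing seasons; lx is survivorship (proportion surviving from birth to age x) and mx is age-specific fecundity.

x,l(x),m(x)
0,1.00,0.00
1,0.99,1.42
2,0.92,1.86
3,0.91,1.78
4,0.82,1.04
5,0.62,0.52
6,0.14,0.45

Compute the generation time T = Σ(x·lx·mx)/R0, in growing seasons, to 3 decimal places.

lx·mx: 0, 1.4058, 1.7112, 1.6198, 0.8528, 0.3224, 0.063 → R0 = 5.975
x·lx·mx: 0, 1.4058, 3.4224, 4.8594, 3.4112, 1.612, 0.378 → Σ = 15.0888
T = 15.0888 / 5.975 = 2.525322… → 2.525

2.525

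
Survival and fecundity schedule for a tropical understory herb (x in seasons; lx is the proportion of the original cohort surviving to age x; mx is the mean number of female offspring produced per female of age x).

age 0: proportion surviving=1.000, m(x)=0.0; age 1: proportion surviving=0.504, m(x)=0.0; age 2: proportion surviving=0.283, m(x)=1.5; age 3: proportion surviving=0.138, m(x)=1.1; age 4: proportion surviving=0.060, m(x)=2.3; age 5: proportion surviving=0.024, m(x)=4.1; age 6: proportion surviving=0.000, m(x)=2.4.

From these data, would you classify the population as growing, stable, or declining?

declining

R0 = Σ lx·mx = 0 + 0 + 0.4245 + 0.1518 + 0.138 + 0.0984 + 0 = 0.8127
R0 < 1, so the population is declining.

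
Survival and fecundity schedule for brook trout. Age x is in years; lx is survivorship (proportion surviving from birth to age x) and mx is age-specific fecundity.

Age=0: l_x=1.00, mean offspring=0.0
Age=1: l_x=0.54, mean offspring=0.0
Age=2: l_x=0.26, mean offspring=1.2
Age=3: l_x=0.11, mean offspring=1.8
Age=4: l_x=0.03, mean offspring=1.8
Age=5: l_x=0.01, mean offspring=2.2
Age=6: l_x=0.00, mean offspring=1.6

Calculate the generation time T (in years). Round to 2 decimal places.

2.63

lx·mx: 0, 0, 0.312, 0.198, 0.054, 0.022, 0 → R0 = 0.586
x·lx·mx: 0, 0, 0.624, 0.594, 0.216, 0.11, 0 → Σ = 1.544
T = 1.544 / 0.586 = 2.634812… → 2.63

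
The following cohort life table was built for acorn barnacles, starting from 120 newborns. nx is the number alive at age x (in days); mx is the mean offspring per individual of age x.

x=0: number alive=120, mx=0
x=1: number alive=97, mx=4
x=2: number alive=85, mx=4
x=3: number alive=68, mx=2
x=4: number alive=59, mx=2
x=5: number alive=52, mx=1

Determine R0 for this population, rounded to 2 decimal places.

lx = nx/n0 = nx/120: 1, 0.80833…, 0.70833…, 0.56667…, 0.49167…, 0.43333…
lx·mx by age: 0, 3.233333…, 2.833333…, 1.133333…, 0.983333…, 0.433333…
R0 = Σ lx·mx = 8.616667… → 8.62

8.62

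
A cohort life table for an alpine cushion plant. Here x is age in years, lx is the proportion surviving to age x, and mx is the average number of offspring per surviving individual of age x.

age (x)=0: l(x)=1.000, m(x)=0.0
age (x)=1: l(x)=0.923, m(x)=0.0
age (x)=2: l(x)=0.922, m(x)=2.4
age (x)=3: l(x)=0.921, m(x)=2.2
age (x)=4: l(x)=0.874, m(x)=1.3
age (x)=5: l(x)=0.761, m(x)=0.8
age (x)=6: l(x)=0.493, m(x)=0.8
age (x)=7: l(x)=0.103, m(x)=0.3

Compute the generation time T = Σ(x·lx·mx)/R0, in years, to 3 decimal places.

3.226

lx·mx: 0, 0, 2.2128, 2.0262, 1.1362, 0.6088, 0.3944, 0.0309 → R0 = 6.4093
x·lx·mx: 0, 0, 4.4256, 6.0786, 4.5448, 3.044, 2.3664, 0.2163 → Σ = 20.6757
T = 20.6757 / 6.4093 = 3.225891… → 3.226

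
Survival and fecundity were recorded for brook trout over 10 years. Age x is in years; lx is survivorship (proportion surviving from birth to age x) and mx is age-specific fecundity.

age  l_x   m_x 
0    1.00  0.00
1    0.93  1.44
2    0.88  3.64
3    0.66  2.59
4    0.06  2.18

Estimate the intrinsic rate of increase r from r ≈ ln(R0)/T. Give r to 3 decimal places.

R0 = Σ lx·mx = 0 + 1.3392 + 3.2032 + 1.7094 + 0.1308 = 6.3826
Σ x·lx·mx = 13.397; T = 13.397/6.3826 = 2.09899…
r ≈ ln(R0)/T = ln(6.3826)/2.09899… = 0.88308… → 0.883

0.883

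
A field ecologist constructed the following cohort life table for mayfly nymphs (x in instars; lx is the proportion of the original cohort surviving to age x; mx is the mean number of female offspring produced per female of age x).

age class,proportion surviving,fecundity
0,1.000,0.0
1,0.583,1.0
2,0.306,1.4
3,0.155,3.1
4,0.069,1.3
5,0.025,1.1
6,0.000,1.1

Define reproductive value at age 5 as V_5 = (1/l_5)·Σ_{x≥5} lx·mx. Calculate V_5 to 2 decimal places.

lx·mx for x ≥ 5: 0.0275, 0 → sum = 0.0275
V_5 = 0.0275 / l_5 = 0.0275 / 0.025 = 1.1 → 1.10

1.10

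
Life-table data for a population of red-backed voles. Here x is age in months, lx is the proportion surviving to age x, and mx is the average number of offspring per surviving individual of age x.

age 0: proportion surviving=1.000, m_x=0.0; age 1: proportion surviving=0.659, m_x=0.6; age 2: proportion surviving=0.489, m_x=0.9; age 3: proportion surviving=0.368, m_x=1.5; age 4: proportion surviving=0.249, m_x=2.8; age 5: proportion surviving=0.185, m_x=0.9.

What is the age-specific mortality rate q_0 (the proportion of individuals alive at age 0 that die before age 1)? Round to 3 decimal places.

q_0 = (l_0 − l_1) / l_0 = (1 − 0.659) / 1
     = 0.341 / 1 = 0.341 → 0.341

0.341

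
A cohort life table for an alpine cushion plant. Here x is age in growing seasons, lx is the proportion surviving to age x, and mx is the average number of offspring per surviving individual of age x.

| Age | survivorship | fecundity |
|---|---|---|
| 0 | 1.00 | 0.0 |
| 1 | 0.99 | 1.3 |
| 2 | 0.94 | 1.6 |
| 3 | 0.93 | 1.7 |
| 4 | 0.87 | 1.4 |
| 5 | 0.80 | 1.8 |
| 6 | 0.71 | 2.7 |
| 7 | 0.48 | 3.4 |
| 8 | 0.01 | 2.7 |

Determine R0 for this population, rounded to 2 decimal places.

lx·mx by age: 0, 1.287, 1.504, 1.581, 1.218, 1.44, 1.917, 1.632, 0.027
R0 = Σ lx·mx = 10.606 → 10.61

10.61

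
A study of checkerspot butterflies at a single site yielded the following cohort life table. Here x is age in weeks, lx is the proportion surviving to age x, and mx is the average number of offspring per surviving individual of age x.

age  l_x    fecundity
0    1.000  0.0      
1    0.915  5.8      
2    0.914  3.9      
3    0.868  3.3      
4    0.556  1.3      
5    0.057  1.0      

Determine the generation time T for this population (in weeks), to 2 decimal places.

lx·mx: 0, 5.307, 3.5646, 2.8644, 0.7228, 0.057 → R0 = 12.5158
x·lx·mx: 0, 5.307, 7.1292, 8.5932, 2.8912, 0.285 → Σ = 24.2056
T = 24.2056 / 12.5158 = 1.934003… → 1.93

1.93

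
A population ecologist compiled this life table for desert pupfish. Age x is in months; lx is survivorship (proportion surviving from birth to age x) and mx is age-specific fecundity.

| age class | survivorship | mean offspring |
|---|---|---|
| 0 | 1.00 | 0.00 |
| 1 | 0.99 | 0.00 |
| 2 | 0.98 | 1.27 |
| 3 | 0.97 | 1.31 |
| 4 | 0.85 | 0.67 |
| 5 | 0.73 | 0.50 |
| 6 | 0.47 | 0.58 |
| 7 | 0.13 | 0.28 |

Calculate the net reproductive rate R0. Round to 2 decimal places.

lx·mx by age: 0, 0, 1.2446, 1.2707, 0.5695, 0.365, 0.2726, 0.0364
R0 = Σ lx·mx = 3.7588 → 3.76

3.76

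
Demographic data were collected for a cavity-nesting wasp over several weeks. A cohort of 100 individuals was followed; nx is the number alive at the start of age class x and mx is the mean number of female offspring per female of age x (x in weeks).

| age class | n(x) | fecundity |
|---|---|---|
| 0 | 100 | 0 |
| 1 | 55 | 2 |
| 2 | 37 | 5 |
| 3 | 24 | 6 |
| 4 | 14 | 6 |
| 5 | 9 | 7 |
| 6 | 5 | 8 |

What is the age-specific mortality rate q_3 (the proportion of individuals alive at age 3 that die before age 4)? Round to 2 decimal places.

0.42

lx = nx/n0 = nx/100: 1, 0.55, 0.37, 0.24, 0.14, 0.09, 0.05
q_3 = (l_3 − l_4) / l_3 = (0.24 − 0.14) / 0.24
     = 0.1 / 0.24 = 0.416667… → 0.42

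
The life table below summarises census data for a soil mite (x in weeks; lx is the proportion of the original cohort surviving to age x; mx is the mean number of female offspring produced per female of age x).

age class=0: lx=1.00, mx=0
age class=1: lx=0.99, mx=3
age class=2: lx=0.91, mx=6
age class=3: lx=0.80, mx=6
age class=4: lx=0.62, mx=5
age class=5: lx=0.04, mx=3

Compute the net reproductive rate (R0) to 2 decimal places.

lx·mx by age: 0, 2.97, 5.46, 4.8, 3.1, 0.12
R0 = Σ lx·mx = 16.45 → 16.45

16.45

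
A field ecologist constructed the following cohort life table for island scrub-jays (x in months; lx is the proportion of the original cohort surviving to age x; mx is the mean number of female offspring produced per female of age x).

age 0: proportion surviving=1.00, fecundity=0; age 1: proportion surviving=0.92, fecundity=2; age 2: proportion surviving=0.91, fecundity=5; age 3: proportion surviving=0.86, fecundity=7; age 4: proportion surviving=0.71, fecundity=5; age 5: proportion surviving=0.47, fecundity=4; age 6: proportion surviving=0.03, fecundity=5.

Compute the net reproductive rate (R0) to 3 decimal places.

lx·mx by age: 0, 1.84, 4.55, 6.02, 3.55, 1.88, 0.15
R0 = Σ lx·mx = 17.99 → 17.990

17.990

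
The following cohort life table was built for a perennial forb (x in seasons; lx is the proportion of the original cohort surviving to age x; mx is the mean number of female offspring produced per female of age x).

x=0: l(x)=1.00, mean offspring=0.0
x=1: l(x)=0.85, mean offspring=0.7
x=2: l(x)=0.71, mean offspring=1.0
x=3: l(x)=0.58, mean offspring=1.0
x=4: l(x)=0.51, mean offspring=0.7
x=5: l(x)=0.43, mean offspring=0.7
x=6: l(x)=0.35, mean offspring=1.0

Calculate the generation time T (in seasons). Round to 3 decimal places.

3.038

lx·mx: 0, 0.595, 0.71, 0.58, 0.357, 0.301, 0.35 → R0 = 2.893
x·lx·mx: 0, 0.595, 1.42, 1.74, 1.428, 1.505, 2.1 → Σ = 8.788
T = 8.788 / 2.893 = 3.037677… → 3.038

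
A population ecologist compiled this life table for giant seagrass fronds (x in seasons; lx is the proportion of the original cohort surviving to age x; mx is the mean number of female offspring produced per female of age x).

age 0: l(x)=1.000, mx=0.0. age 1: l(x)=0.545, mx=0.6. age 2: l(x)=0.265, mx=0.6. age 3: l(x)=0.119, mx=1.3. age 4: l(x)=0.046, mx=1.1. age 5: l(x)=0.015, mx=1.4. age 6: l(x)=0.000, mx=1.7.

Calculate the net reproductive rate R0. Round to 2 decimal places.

0.71

lx·mx by age: 0, 0.327, 0.159, 0.1547, 0.0506, 0.021, 0
R0 = Σ lx·mx = 0.7123 → 0.71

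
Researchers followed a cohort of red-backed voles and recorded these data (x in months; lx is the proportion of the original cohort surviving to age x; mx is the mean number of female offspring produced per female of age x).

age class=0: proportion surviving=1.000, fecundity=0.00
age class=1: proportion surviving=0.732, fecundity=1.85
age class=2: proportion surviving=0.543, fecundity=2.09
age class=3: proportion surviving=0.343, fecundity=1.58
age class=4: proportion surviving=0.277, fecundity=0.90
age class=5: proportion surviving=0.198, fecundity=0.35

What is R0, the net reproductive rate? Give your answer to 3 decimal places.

lx·mx by age: 0, 1.3542, 1.13487, 0.54194, 0.2493, 0.0693
R0 = Σ lx·mx = 3.34961 → 3.350

3.350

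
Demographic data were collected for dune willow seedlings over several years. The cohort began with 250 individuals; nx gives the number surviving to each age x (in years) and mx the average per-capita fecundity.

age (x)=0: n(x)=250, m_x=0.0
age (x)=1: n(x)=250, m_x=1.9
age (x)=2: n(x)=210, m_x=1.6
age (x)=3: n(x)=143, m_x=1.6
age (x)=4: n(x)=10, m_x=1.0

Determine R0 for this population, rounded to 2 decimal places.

lx = nx/n0 = nx/250: 1, 1, 0.84, 0.572, 0.04
lx·mx by age: 0, 1.9, 1.344, 0.9152, 0.04
R0 = Σ lx·mx = 4.1992 → 4.20

4.20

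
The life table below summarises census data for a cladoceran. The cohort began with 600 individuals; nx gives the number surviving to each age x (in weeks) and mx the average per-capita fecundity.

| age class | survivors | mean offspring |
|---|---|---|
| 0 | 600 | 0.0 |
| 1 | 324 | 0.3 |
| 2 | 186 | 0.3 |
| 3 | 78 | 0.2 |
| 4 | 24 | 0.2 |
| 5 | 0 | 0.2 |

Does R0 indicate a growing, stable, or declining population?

lx = nx/n0 = nx/600: 1, 0.54, 0.31, 0.13, 0.04, 0
R0 = Σ lx·mx = 0 + 0.162 + 0.093 + 0.026 + 0.008 + 0 = 0.289
R0 < 1, so the population is declining.

declining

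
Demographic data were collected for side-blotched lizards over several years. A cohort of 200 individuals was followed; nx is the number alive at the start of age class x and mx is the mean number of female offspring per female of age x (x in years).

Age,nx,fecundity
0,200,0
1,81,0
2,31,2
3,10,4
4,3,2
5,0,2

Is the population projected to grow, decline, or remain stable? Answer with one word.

lx = nx/n0 = nx/200: 1, 0.405, 0.155, 0.05, 0.015, 0
R0 = Σ lx·mx = 0 + 0 + 0.31 + 0.2 + 0.03 + 0 = 0.54
R0 < 1, so the population is declining.

declining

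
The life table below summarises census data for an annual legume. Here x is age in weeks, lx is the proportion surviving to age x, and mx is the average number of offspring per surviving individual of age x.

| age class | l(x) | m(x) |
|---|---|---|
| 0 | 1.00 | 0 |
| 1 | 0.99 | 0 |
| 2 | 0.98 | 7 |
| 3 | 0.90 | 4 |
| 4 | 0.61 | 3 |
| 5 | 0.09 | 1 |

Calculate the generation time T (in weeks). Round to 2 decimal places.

lx·mx: 0, 0, 6.86, 3.6, 1.83, 0.09 → R0 = 12.38
x·lx·mx: 0, 0, 13.72, 10.8, 7.32, 0.45 → Σ = 32.29
T = 32.29 / 12.38 = 2.608239… → 2.61

2.61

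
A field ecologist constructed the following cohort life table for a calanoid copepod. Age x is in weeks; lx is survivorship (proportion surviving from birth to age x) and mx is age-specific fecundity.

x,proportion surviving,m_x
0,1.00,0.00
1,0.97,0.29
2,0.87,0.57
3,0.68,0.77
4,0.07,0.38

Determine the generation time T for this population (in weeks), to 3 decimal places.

lx·mx: 0, 0.2813, 0.4959, 0.5236, 0.0266 → R0 = 1.3274
x·lx·mx: 0, 0.2813, 0.9918, 1.5708, 0.1064 → Σ = 2.9503
T = 2.9503 / 1.3274 = 2.222616… → 2.223

2.223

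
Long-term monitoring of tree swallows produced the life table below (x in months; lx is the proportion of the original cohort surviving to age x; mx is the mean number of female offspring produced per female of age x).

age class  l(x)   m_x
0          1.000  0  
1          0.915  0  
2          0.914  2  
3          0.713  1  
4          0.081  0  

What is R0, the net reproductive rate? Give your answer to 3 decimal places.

2.541

lx·mx by age: 0, 0, 1.828, 0.713, 0
R0 = Σ lx·mx = 2.541 → 2.541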